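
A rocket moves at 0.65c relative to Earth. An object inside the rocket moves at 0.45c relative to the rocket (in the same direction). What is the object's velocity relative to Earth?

u = (u' + v)/(1 + u'v/c²)
Numerator: 0.45 + 0.65 = 1.1
Denominator: 1 + 0.2925 = 1.2925
u = 1.1/1.2925 = 0.8511c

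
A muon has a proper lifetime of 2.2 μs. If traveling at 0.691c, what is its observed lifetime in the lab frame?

Proper lifetime τ₀ = 2.2 μs
γ = 1/√(1 - 0.691²) = 1.383
τ = γτ₀ = 1.383 × 2.2 μs = 3.043 μs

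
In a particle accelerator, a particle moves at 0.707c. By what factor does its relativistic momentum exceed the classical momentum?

p_rel = γmv, p_class = mv
Ratio = γ = 1/√(1 - 0.707²)
= 1/√(0.500151) = 1.414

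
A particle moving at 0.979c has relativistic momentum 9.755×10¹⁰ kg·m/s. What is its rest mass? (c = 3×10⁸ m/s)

γ = 1/√(1 - 0.979²) = 4.905
v = 0.979 × 3×10⁸ = 2.937×10⁸ m/s
m = p/(γv) = 9.755×10¹⁰/(4.905 × 2.937×10⁸) = 67.71 kg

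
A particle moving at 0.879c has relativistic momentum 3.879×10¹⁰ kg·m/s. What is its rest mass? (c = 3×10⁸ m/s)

γ = 1/√(1 - 0.879²) = 2.0972
v = 0.879 × 3×10⁸ = 2.637×10⁸ m/s
m = p/(γv) = 3.879×10¹⁰/(2.0972 × 2.637×10⁸) = 70.14 kg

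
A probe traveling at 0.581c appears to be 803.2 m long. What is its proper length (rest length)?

Contracted length L = 803.2 m
γ = 1/√(1 - 0.581²) = 1.2286
L₀ = γL = 1.2286 × 803.2 = 986.8 m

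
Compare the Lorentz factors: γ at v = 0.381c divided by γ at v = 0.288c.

γ₁ = 1/√(1 - 0.381²) = 1.082
γ₂ = 1/√(1 - 0.288²) = 1.044
γ₁/γ₂ = 1.082/1.044 = 1.036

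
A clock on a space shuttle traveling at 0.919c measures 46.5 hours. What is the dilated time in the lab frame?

Proper time Δt₀ = 46.5 hours
γ = 1/√(1 - 0.919²) = 2.536
Δt = γΔt₀ = 2.536 × 46.5 = 117.9 hours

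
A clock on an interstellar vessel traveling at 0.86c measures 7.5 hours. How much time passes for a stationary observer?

Proper time Δt₀ = 7.5 hours
γ = 1/√(1 - 0.86²) = 1.960
Δt = γΔt₀ = 1.960 × 7.5 = 14.70 hours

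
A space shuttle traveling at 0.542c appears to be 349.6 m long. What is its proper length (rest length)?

Contracted length L = 349.6 m
γ = 1/√(1 - 0.542²) = 1.190
L₀ = γL = 1.190 × 349.6 = 416.0 m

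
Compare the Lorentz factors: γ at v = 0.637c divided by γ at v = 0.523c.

γ₁ = 1/√(1 - 0.637²) = 1.297
γ₂ = 1/√(1 - 0.523²) = 1.173
γ₁/γ₂ = 1.297/1.173 = 1.106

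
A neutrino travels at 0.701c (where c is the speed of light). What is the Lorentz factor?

v/c = 0.701, so (v/c)² = 0.491401
1 - (v/c)² = 0.508599
γ = 1/√(0.508599) = 1.402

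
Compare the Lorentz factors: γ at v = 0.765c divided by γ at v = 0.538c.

γ₁ = 1/√(1 - 0.765²) = 1.553
γ₂ = 1/√(1 - 0.538²) = 1.186
γ₁/γ₂ = 1.553/1.186 = 1.309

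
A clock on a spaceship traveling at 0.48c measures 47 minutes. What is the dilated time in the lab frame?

Proper time Δt₀ = 47 minutes
γ = 1/√(1 - 0.48²) = 1.140
Δt = γΔt₀ = 1.140 × 47 = 53.58 minutes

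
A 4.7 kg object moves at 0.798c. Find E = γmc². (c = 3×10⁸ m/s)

γ = 1/√(1 - 0.798²) = 1.6593
mc² = 4.7 × (3×10⁸)² = 4.230×10¹⁷ J
E = γmc² = 1.6593 × 4.230×10¹⁷ = 7.019×10¹⁷ J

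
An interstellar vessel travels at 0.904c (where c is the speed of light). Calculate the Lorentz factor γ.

v/c = 0.904, so (v/c)² = 0.817216
1 - (v/c)² = 0.182784
γ = 1/√(0.182784) = 2.339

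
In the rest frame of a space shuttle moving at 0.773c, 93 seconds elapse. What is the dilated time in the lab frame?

Proper time Δt₀ = 93 seconds
γ = 1/√(1 - 0.773²) = 1.576
Δt = γΔt₀ = 1.576 × 93 = 146.6 seconds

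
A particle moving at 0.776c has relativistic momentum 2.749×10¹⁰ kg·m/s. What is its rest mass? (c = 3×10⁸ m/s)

γ = 1/√(1 - 0.776²) = 1.5855
v = 0.776 × 3×10⁸ = 2.328×10⁸ m/s
m = p/(γv) = 2.749×10¹⁰/(1.5855 × 2.328×10⁸) = 74.48 kg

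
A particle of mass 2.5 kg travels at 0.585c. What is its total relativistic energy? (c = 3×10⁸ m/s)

γ = 1/√(1 - 0.585²) = 1.233
mc² = 2.5 × (3×10⁸)² = 2.250×10¹⁷ J
E = γmc² = 1.233 × 2.250×10¹⁷ = 2.774×10¹⁷ J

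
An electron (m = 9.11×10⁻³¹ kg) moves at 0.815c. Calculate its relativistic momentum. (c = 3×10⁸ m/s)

γ = 1/√(1 - 0.815²) = 1.726
v = 0.815 × 3×10⁸ = 2.445×10⁸ m/s
p = γmv = 1.726 × 9.11×10⁻³¹ × 2.445×10⁸ = 3.844×10⁻²² kg·m/s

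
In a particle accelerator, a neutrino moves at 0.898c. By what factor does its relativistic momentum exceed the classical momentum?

p_rel = γmv, p_class = mv
Ratio = γ = 1/√(1 - 0.898²)
= 1/√(0.193596) = 2.273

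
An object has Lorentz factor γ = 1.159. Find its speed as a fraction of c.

From γ = 1/√(1 - v²/c²):
1/γ² = 1/1.159² = 0.74445
v²/c² = 1 - 0.74445 = 0.25555
v/c = √(0.25555) = 0.5055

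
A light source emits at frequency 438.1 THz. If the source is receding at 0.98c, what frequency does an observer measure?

β = v/c = 0.98
(1-β)/(1+β) = 0.02/1.98 = 0.01010
Doppler factor = √(0.01010) = 0.1005
f_obs = 438.1 × 0.1005 = 44.03 THz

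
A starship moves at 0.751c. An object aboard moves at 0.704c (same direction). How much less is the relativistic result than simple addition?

Classical: u' + v = 0.704 + 0.751 = 1.455c
Relativistic: u = (0.704 + 0.751)/(1 + 0.528704) = 1.455/1.528704 = 0.9518c
Difference: 1.455 - 0.9518 = 0.5032c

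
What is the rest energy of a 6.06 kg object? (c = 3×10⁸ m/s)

c² = (3×10⁸)² = 9.000×10¹⁶ m²/s²
E₀ = mc² = 6.06 × 9.000×10¹⁶ = 5.454×10¹⁷ J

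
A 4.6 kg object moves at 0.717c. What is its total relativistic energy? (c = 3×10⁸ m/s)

γ = 1/√(1 - 0.717²) = 1.4346
mc² = 4.6 × (3×10⁸)² = 4.140×10¹⁷ J
E = γmc² = 1.4346 × 4.140×10¹⁷ = 5.939×10¹⁷ J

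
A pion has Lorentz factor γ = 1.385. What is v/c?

From γ = 1/√(1 - v²/c²):
1/γ² = 1/1.385² = 0.5213
v²/c² = 1 - 0.5213 = 0.4787
v/c = √(0.4787) = 0.6919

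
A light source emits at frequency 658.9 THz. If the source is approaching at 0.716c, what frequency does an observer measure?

β = v/c = 0.716
(1+β)/(1-β) = 1.716/0.284 = 6.042
Doppler factor = √(6.042) = 2.458
f_obs = 658.9 × 2.458 = 1620 THz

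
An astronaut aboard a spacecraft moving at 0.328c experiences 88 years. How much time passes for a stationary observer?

Proper time Δt₀ = 88 years
γ = 1/√(1 - 0.328²) = 1.05856
Δt = γΔt₀ = 1.05856 × 88 = 93.15 years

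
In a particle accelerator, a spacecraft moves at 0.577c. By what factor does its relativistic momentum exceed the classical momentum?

p_rel = γmv, p_class = mv
Ratio = γ = 1/√(1 - 0.577²)
= 1/√(0.667071) = 1.224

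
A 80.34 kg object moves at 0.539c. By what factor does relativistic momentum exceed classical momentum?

p_rel = γmv, p_class = mv
Ratio = γ = 1/√(1 - 0.539²) = 1.187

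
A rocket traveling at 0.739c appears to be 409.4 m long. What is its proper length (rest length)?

Contracted length L = 409.4 m
γ = 1/√(1 - 0.739²) = 1.4843
L₀ = γL = 1.4843 × 409.4 = 607.7 m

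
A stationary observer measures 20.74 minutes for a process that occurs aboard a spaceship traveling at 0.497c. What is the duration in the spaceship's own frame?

Dilated time Δt = 20.74 minutes
γ = 1/√(1 - 0.497²) = 1.152
Δt₀ = Δt/γ = 20.74/1.152 = 18.00 minutes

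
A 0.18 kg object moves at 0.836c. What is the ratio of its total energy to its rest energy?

E = γmc², E₀ = mc²
E/E₀ = γ = 1/√(1 - 0.836²) = 1.822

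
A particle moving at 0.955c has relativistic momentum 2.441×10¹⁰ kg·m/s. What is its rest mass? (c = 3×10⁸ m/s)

γ = 1/√(1 - 0.955²) = 3.371
v = 0.955 × 3×10⁸ = 2.865×10⁸ m/s
m = p/(γv) = 2.441×10¹⁰/(3.371 × 2.865×10⁸) = 25.27 kg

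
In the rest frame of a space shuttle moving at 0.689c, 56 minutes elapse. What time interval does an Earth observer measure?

Proper time Δt₀ = 56 minutes
γ = 1/√(1 - 0.689²) = 1.3798
Δt = γΔt₀ = 1.3798 × 56 = 77.27 minutes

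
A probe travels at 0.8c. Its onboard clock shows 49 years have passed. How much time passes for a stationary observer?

Proper time Δt₀ = 49 years
γ = 1/√(1 - 0.8²) = 1.6667
Δt = γΔt₀ = 1.6667 × 49 = 81.67 years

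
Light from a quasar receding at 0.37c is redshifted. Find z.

β = 0.37
(1+β)/(1-β) = 1.37/0.63 = 2.1746
√(2.1746) = 1.4747
z = 1.4747 - 1 = 0.4747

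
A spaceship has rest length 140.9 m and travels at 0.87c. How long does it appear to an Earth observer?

Proper length L₀ = 140.9 m
γ = 1/√(1 - 0.87²) = 2.0282
L = L₀/γ = 140.9/2.0282 = 69.47 m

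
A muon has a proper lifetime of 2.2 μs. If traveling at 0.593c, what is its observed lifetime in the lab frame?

Proper lifetime τ₀ = 2.2 μs
γ = 1/√(1 - 0.593²) = 1.242
τ = γτ₀ = 1.242 × 2.2 μs = 2.732 μs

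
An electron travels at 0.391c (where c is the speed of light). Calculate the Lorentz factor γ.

v/c = 0.391, so (v/c)² = 0.152881
1 - (v/c)² = 0.847119
γ = 1/√(0.847119) = 1.086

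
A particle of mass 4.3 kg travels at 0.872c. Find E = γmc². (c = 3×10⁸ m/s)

γ = 1/√(1 - 0.872²) = 2.043
mc² = 4.3 × (3×10⁸)² = 3.870×10¹⁷ J
E = γmc² = 2.043 × 3.870×10¹⁷ = 7.906×10¹⁷ J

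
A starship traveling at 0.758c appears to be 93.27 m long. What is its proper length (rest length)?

Contracted length L = 93.27 m
γ = 1/√(1 - 0.758²) = 1.533
L₀ = γL = 1.533 × 93.27 = 143.0 m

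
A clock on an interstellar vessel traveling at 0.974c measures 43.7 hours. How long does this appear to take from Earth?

Proper time Δt₀ = 43.7 hours
γ = 1/√(1 - 0.974²) = 4.414
Δt = γΔt₀ = 4.414 × 43.7 = 192.9 hours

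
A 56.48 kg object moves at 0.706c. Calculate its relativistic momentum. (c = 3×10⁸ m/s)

γ = 1/√(1 - 0.706²) = 1.412
v = 0.706 × 3×10⁸ = 2.118×10⁸ m/s
p = γmv = 1.412 × 56.48 × 2.118×10⁸ = 1.689×10¹⁰ kg·m/s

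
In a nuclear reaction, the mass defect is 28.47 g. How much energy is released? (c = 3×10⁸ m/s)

Convert mass defect: Δm = 28.47 g = 0.02847 kg
E = Δm·c² = 0.02847 × (3×10⁸)²
= 0.02847 × 9×10¹⁶ = 2.562×10¹⁵ J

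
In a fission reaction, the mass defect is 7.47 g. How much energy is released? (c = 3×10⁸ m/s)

Convert mass defect: Δm = 7.47 g = 0.00747 kg
E = Δm·c² = 0.00747 × (3×10⁸)²
= 0.00747 × 9×10¹⁶ = 6.723×10¹⁴ J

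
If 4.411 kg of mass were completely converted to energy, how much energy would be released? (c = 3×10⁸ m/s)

Using E = mc²:
c² = (3×10⁸)² = 9×10¹⁶ m²/s²
E = 4.411 × 9×10¹⁶ = 3.970×10¹⁷ J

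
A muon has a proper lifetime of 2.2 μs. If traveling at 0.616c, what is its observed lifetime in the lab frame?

Proper lifetime τ₀ = 2.2 μs
γ = 1/√(1 - 0.616²) = 1.2694
τ = γτ₀ = 1.2694 × 2.2 μs = 2.793 μs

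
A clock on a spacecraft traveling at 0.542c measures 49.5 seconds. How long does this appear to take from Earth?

Proper time Δt₀ = 49.5 seconds
γ = 1/√(1 - 0.542²) = 1.1899
Δt = γΔt₀ = 1.1899 × 49.5 = 58.90 seconds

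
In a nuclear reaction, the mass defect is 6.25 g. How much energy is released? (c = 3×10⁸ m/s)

Convert mass defect: Δm = 6.25 g = 0.00625 kg
E = Δm·c² = 0.00625 × (3×10⁸)²
= 0.00625 × 9×10¹⁶ = 5.625×10¹⁴ J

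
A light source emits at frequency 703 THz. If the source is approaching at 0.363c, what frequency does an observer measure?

β = v/c = 0.363
(1+β)/(1-β) = 1.363/0.637 = 2.140
Doppler factor = √(2.140) = 1.463
f_obs = 703 × 1.463 = 1028 THz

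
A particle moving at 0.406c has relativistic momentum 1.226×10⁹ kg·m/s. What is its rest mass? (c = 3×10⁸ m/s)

γ = 1/√(1 - 0.406²) = 1.0942
v = 0.406 × 3×10⁸ = 1.218×10⁸ m/s
m = p/(γv) = 1.226×10⁹/(1.0942 × 1.218×10⁸) = 9.199 kg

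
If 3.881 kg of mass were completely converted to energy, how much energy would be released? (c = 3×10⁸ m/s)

Using E = mc²:
c² = (3×10⁸)² = 9×10¹⁶ m²/s²
E = 3.881 × 9×10¹⁶ = 3.493×10¹⁷ J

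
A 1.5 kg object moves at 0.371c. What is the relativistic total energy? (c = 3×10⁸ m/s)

γ = 1/√(1 - 0.371²) = 1.077
mc² = 1.5 × (3×10⁸)² = 1.350×10¹⁷ J
E = γmc² = 1.077 × 1.350×10¹⁷ = 1.454×10¹⁷ J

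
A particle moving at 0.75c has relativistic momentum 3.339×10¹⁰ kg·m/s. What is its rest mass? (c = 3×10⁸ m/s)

γ = 1/√(1 - 0.75²) = 1.51186
v = 0.75 × 3×10⁸ = 2.250×10⁸ m/s
m = p/(γv) = 3.339×10¹⁰/(1.51186 × 2.250×10⁸) = 98.16 kg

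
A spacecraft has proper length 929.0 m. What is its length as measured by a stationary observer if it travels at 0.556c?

Proper length L₀ = 929.0 m
γ = 1/√(1 - 0.556²) = 1.203
L = L₀/γ = 929.0/1.203 = 772.2 m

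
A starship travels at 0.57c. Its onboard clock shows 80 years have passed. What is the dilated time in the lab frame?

Proper time Δt₀ = 80 years
γ = 1/√(1 - 0.57²) = 1.2171
Δt = γΔt₀ = 1.2171 × 80 = 97.37 years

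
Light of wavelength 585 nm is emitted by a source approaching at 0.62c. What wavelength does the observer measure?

β = 0.62
Wavelength Doppler factor = √(0.38/1.62) = √(0.23457) = 0.4843
λ_obs = 585 × 0.4843 = 283.3 nm (blueshift)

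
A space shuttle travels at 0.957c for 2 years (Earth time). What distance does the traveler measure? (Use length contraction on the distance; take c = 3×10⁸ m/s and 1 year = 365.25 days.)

Earth distance: d = v × t = 0.957c × 2 yr = 1.812×10¹⁶ m
γ = 3.447
d' = d/γ = 1.812×10¹⁶/3.447 = 5.257×10¹⁵ m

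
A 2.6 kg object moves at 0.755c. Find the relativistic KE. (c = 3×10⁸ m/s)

γ = 1/√(1 - 0.755²) = 1.525
γ - 1 = 0.5250
KE = (γ-1)mc² = 0.5250 × 2.6 × (3×10⁸)² = 1.229×10¹⁷ J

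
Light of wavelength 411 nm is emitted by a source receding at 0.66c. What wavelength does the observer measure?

β = 0.66
Wavelength Doppler factor = √(1.66/0.34) = √(4.8824) = 2.2096
λ_obs = 411 × 2.2096 = 908.1 nm (redshift)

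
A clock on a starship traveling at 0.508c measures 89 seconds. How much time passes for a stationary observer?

Proper time Δt₀ = 89 seconds
γ = 1/√(1 - 0.508²) = 1.161
Δt = γΔt₀ = 1.161 × 89 = 103.3 seconds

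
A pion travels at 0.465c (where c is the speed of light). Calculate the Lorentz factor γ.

v/c = 0.465, so (v/c)² = 0.216225
1 - (v/c)² = 0.783775
γ = 1/√(0.783775) = 1.130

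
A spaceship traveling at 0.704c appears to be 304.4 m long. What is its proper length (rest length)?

Contracted length L = 304.4 m
γ = 1/√(1 - 0.704²) = 1.408
L₀ = γL = 1.408 × 304.4 = 428.6 m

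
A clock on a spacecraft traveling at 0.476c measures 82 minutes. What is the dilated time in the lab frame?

Proper time Δt₀ = 82 minutes
γ = 1/√(1 - 0.476²) = 1.1371
Δt = γΔt₀ = 1.1371 × 82 = 93.24 minutes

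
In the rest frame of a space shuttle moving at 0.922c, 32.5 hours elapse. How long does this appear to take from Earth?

Proper time Δt₀ = 32.5 hours
γ = 1/√(1 - 0.922²) = 2.5827
Δt = γΔt₀ = 2.5827 × 32.5 = 83.94 hours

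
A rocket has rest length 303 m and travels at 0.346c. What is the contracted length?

Proper length L₀ = 303 m
γ = 1/√(1 - 0.346²) = 1.0658
L = L₀/γ = 303/1.0658 = 284.3 m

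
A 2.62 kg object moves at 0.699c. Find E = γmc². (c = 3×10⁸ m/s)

γ = 1/√(1 - 0.699²) = 1.3984
mc² = 2.62 × (3×10⁸)² = 2.358×10¹⁷ J
E = γmc² = 1.3984 × 2.358×10¹⁷ = 3.297×10¹⁷ J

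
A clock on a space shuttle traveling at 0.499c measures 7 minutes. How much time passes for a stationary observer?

Proper time Δt₀ = 7 minutes
γ = 1/√(1 - 0.499²) = 1.154
Δt = γΔt₀ = 1.154 × 7 = 8.078 minutes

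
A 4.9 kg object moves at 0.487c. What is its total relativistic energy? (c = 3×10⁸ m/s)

γ = 1/√(1 - 0.487²) = 1.145
mc² = 4.9 × (3×10⁸)² = 4.410×10¹⁷ J
E = γmc² = 1.145 × 4.410×10¹⁷ = 5.049×10¹⁷ J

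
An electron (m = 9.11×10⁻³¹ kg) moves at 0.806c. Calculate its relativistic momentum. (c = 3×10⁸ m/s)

γ = 1/√(1 - 0.806²) = 1.689
v = 0.806 × 3×10⁸ = 2.418×10⁸ m/s
p = γmv = 1.689 × 9.11×10⁻³¹ × 2.418×10⁸ = 3.721×10⁻²² kg·m/s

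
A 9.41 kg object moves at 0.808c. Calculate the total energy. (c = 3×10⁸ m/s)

γ = 1/√(1 - 0.808²) = 1.697
mc² = 9.41 × (3×10⁸)² = 8.469×10¹⁷ J
E = γmc² = 1.697 × 8.469×10¹⁷ = 1.437×10¹⁸ J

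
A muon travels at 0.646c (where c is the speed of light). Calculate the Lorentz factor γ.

v/c = 0.646, so (v/c)² = 0.417316
1 - (v/c)² = 0.582684
γ = 1/√(0.582684) = 1.310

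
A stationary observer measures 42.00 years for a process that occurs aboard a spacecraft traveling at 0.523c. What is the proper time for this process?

Dilated time Δt = 42.00 years
γ = 1/√(1 - 0.523²) = 1.1733
Δt₀ = Δt/γ = 42.00/1.1733 = 35.80 years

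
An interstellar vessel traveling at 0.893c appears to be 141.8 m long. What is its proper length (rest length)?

Contracted length L = 141.8 m
γ = 1/√(1 - 0.893²) = 2.222
L₀ = γL = 2.222 × 141.8 = 315.1 m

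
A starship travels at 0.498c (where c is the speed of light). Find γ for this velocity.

v/c = 0.498, so (v/c)² = 0.248004
1 - (v/c)² = 0.751996
γ = 1/√(0.751996) = 1.153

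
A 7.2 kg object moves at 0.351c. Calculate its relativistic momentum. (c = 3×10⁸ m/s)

γ = 1/√(1 - 0.351²) = 1.068
v = 0.351 × 3×10⁸ = 1.053×10⁸ m/s
p = γmv = 1.068 × 7.2 × 1.053×10⁸ = 8.097×10⁸ kg·m/s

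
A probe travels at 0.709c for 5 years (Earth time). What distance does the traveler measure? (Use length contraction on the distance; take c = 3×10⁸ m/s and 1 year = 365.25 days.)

Earth distance: d = v × t = 0.709c × 5 yr = 3.356×10¹⁶ m
γ = 1.418
d' = d/γ = 3.356×10¹⁶/1.418 = 2.367×10¹⁶ m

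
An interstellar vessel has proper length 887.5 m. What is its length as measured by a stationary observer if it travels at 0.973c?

Proper length L₀ = 887.5 m
γ = 1/√(1 - 0.973²) = 4.333
L = L₀/γ = 887.5/4.333 = 204.8 m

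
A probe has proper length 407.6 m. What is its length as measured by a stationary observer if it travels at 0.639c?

Proper length L₀ = 407.6 m
γ = 1/√(1 - 0.639²) = 1.300
L = L₀/γ = 407.6/1.300 = 313.5 m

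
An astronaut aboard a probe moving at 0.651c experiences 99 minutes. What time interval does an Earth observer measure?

Proper time Δt₀ = 99 minutes
γ = 1/√(1 - 0.651²) = 1.317
Δt = γΔt₀ = 1.317 × 99 = 130.4 minutes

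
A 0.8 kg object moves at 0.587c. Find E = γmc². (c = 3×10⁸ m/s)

γ = 1/√(1 - 0.587²) = 1.2352
mc² = 0.8 × (3×10⁸)² = 7.200×10¹⁶ J
E = γmc² = 1.2352 × 7.200×10¹⁶ = 8.893×10¹⁶ J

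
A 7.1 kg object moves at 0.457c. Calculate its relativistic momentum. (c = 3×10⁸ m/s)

γ = 1/√(1 - 0.457²) = 1.124
v = 0.457 × 3×10⁸ = 1.371×10⁸ m/s
p = γmv = 1.124 × 7.1 × 1.371×10⁸ = 1.094×10⁹ kg·m/s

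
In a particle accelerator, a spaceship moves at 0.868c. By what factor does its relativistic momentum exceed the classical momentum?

p_rel = γmv, p_class = mv
Ratio = γ = 1/√(1 - 0.868²)
= 1/√(0.246576) = 2.014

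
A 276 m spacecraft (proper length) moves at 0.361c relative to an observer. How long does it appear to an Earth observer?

Proper length L₀ = 276 m
γ = 1/√(1 - 0.361²) = 1.0723
L = L₀/γ = 276/1.0723 = 257.4 m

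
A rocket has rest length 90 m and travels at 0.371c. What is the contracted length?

Proper length L₀ = 90 m
γ = 1/√(1 - 0.371²) = 1.07685
L = L₀/γ = 90/1.07685 = 83.58 m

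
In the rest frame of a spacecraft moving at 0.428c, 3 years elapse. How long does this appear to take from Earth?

Proper time Δt₀ = 3 years
γ = 1/√(1 - 0.428²) = 1.10647
Δt = γΔt₀ = 1.10647 × 3 = 3.319 years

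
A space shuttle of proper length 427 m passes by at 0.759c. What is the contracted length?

Proper length L₀ = 427 m
γ = 1/√(1 - 0.759²) = 1.536
L = L₀/γ = 427/1.536 = 278.0 m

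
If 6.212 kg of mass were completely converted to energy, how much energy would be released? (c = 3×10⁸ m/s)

Using E = mc²:
c² = (3×10⁸)² = 9×10¹⁶ m²/s²
E = 6.212 × 9×10¹⁶ = 5.591×10¹⁷ J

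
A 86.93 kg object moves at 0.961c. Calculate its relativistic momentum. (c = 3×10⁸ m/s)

γ = 1/√(1 - 0.961²) = 3.616
v = 0.961 × 3×10⁸ = 2.883×10⁸ m/s
p = γmv = 3.616 × 86.93 × 2.883×10⁸ = 9.062×10¹⁰ kg·m/s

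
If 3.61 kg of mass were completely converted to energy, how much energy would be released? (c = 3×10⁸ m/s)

Using E = mc²:
c² = (3×10⁸)² = 9×10¹⁶ m²/s²
E = 3.61 × 9×10¹⁶ = 3.249×10¹⁷ J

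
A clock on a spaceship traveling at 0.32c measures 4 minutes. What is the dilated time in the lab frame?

Proper time Δt₀ = 4 minutes
γ = 1/√(1 - 0.32²) = 1.0555
Δt = γΔt₀ = 1.0555 × 4 = 4.222 minutes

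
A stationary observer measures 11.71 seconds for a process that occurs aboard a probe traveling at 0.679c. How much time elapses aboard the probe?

Dilated time Δt = 11.71 seconds
γ = 1/√(1 - 0.679²) = 1.3621
Δt₀ = Δt/γ = 11.71/1.3621 = 8.597 seconds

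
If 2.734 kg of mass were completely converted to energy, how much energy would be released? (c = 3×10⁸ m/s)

Using E = mc²:
c² = (3×10⁸)² = 9×10¹⁶ m²/s²
E = 2.734 × 9×10¹⁶ = 2.461×10¹⁷ J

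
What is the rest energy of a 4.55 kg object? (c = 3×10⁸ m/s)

c² = (3×10⁸)² = 9.000×10¹⁶ m²/s²
E₀ = mc² = 4.55 × 9.000×10¹⁶ = 4.095×10¹⁷ J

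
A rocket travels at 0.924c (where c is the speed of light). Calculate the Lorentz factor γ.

v/c = 0.924, so (v/c)² = 0.853776
1 - (v/c)² = 0.146224
γ = 1/√(0.146224) = 2.615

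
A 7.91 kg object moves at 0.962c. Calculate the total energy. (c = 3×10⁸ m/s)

γ = 1/√(1 - 0.962²) = 3.662
mc² = 7.91 × (3×10⁸)² = 7.119×10¹⁷ J
E = γmc² = 3.662 × 7.119×10¹⁷ = 2.607×10¹⁸ J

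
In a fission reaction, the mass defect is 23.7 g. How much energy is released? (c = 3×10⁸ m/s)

Convert mass defect: Δm = 23.7 g = 0.0237 kg
E = Δm·c² = 0.0237 × (3×10⁸)²
= 0.0237 × 9×10¹⁶ = 2.133×10¹⁵ J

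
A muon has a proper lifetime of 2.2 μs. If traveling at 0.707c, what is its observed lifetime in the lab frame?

Proper lifetime τ₀ = 2.2 μs
γ = 1/√(1 - 0.707²) = 1.414
τ = γτ₀ = 1.414 × 2.2 μs = 3.111 μs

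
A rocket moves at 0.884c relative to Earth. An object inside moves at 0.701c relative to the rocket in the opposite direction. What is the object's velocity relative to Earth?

Object's velocity in rocket frame is u' = -0.701c
u = (u' + v)/(1 + u'v/c²) = (v - 0.701)/(1 - 0.701·v/c²)
Numerator: 0.884 - 0.701 = 0.183
Denominator: 1 - 0.619684 = 0.380316
u = 0.183/0.380316 = 0.4812c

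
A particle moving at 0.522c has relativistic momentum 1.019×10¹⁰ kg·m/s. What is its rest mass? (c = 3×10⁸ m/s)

γ = 1/√(1 - 0.522²) = 1.1724
v = 0.522 × 3×10⁸ = 1.566×10⁸ m/s
m = p/(γv) = 1.019×10¹⁰/(1.1724 × 1.566×10⁸) = 55.50 kg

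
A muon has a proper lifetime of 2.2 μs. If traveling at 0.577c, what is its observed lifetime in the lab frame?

Proper lifetime τ₀ = 2.2 μs
γ = 1/√(1 - 0.577²) = 1.2244
τ = γτ₀ = 1.2244 × 2.2 μs = 2.694 μs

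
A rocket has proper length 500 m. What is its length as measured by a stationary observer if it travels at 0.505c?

Proper length L₀ = 500 m
γ = 1/√(1 - 0.505²) = 1.1586
L = L₀/γ = 500/1.1586 = 431.6 m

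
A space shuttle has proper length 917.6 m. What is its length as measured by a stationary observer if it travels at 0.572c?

Proper length L₀ = 917.6 m
γ = 1/√(1 - 0.572²) = 1.219
L = L₀/γ = 917.6/1.219 = 752.7 m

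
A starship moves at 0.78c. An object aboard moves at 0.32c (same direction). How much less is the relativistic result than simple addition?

Classical: u' + v = 0.32 + 0.78 = 1.1c
Relativistic: u = (0.32 + 0.78)/(1 + 0.2496) = 1.1/1.2496 = 0.8803c
Difference: 1.1 - 0.8803 = 0.2197c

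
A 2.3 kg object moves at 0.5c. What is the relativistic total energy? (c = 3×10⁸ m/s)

γ = 1/√(1 - 0.5²) = 1.1547
mc² = 2.3 × (3×10⁸)² = 2.070×10¹⁷ J
E = γmc² = 1.1547 × 2.070×10¹⁷ = 2.390×10¹⁷ J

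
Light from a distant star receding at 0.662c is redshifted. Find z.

β = 0.662
(1+β)/(1-β) = 1.662/0.338 = 4.917
√(4.917) = 2.217
z = 2.217 - 1 = 1.217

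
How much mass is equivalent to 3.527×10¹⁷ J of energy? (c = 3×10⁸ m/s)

From E = mc², we get m = E/c²
c² = (3×10⁸)² = 9×10¹⁶ m²/s²
m = 3.527×10¹⁷ / 9×10¹⁶ = 3.919 kg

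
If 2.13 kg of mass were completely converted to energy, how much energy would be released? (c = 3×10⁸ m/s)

Using E = mc²:
c² = (3×10⁸)² = 9×10¹⁶ m²/s²
E = 2.13 × 9×10¹⁶ = 1.917×10¹⁷ J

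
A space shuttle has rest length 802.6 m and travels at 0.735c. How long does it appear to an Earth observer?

Proper length L₀ = 802.6 m
γ = 1/√(1 - 0.735²) = 1.4748
L = L₀/γ = 802.6/1.4748 = 544.2 m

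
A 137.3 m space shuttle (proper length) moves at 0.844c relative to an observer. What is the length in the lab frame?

Proper length L₀ = 137.3 m
γ = 1/√(1 - 0.844²) = 1.8645
L = L₀/γ = 137.3/1.8645 = 73.64 m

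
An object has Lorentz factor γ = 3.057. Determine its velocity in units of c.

From γ = 1/√(1 - v²/c²):
1/γ² = 1/3.057² = 0.1070
v²/c² = 1 - 0.1070 = 0.8930
v/c = √(0.8930) = 0.9450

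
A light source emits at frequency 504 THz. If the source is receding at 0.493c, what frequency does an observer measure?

β = v/c = 0.493
(1-β)/(1+β) = 0.507/1.493 = 0.33958
Doppler factor = √(0.33958) = 0.5827
f_obs = 504 × 0.5827 = 293.7 THz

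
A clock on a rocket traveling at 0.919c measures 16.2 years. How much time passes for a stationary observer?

Proper time Δt₀ = 16.2 years
γ = 1/√(1 - 0.919²) = 2.5364
Δt = γΔt₀ = 2.5364 × 16.2 = 41.09 years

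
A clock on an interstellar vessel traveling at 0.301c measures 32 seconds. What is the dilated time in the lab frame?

Proper time Δt₀ = 32 seconds
γ = 1/√(1 - 0.301²) = 1.0486
Δt = γΔt₀ = 1.0486 × 32 = 33.56 seconds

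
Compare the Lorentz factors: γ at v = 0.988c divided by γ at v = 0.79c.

γ₁ = 1/√(1 - 0.988²) = 6.4744
γ₂ = 1/√(1 - 0.79²) = 1.6310
γ₁/γ₂ = 6.4744/1.6310 = 3.970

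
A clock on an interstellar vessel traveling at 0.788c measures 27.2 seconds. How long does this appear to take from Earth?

Proper time Δt₀ = 27.2 seconds
γ = 1/√(1 - 0.788²) = 1.6242
Δt = γΔt₀ = 1.6242 × 27.2 = 44.18 seconds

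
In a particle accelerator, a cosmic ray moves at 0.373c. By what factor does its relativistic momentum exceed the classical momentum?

p_rel = γmv, p_class = mv
Ratio = γ = 1/√(1 - 0.373²)
= 1/√(0.860871) = 1.078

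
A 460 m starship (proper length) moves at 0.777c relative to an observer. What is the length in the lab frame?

Proper length L₀ = 460 m
γ = 1/√(1 - 0.777²) = 1.5886
L = L₀/γ = 460/1.5886 = 289.6 m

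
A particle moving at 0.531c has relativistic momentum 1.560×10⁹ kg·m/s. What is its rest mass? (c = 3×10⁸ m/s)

γ = 1/√(1 - 0.531²) = 1.1801
v = 0.531 × 3×10⁸ = 1.593×10⁸ m/s
m = p/(γv) = 1.560×10⁹/(1.1801 × 1.593×10⁸) = 8.298 kg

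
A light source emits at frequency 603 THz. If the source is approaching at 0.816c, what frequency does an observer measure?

β = v/c = 0.816
(1+β)/(1-β) = 1.816/0.184 = 9.8696
Doppler factor = √(9.8696) = 3.1416
f_obs = 603 × 3.1416 = 1894 THz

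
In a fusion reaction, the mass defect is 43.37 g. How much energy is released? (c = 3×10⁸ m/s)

Convert mass defect: Δm = 43.37 g = 0.04337 kg
E = Δm·c² = 0.04337 × (3×10⁸)²
= 0.04337 × 9×10¹⁶ = 3.903×10¹⁵ J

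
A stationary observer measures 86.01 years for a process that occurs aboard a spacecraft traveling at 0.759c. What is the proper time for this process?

Dilated time Δt = 86.01 years
γ = 1/√(1 - 0.759²) = 1.536
Δt₀ = Δt/γ = 86.01/1.536 = 56.00 years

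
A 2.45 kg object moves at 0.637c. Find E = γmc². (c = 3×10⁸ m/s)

γ = 1/√(1 - 0.637²) = 1.297
mc² = 2.45 × (3×10⁸)² = 2.205×10¹⁷ J
E = γmc² = 1.297 × 2.205×10¹⁷ = 2.860×10¹⁷ J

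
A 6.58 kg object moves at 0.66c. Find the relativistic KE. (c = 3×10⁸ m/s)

γ = 1/√(1 - 0.66²) = 1.3311
γ - 1 = 0.3311
KE = (γ-1)mc² = 0.3311 × 6.58 × (3×10⁸)² = 1.961×10¹⁷ J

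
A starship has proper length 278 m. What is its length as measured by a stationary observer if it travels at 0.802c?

Proper length L₀ = 278 m
γ = 1/√(1 - 0.802²) = 1.674
L = L₀/γ = 278/1.674 = 166.1 m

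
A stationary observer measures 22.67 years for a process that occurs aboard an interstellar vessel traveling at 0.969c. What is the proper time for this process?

Dilated time Δt = 22.67 years
γ = 1/√(1 - 0.969²) = 4.0476
Δt₀ = Δt/γ = 22.67/4.0476 = 5.601 years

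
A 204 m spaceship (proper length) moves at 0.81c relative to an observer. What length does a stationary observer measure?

Proper length L₀ = 204 m
γ = 1/√(1 - 0.81²) = 1.705
L = L₀/γ = 204/1.705 = 119.6 m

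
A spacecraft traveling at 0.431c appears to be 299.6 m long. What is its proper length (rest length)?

Contracted length L = 299.6 m
γ = 1/√(1 - 0.431²) = 1.108
L₀ = γL = 1.108 × 299.6 = 332.0 m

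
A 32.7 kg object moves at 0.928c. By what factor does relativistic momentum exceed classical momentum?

p_rel = γmv, p_class = mv
Ratio = γ = 1/√(1 - 0.928²) = 2.684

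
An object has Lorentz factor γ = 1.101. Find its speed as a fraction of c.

From γ = 1/√(1 - v²/c²):
1/γ² = 1/1.101² = 0.8249
v²/c² = 1 - 0.8249 = 0.1751
v/c = √(0.1751) = 0.4184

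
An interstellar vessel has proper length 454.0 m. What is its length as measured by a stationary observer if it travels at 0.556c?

Proper length L₀ = 454.0 m
γ = 1/√(1 - 0.556²) = 1.203
L = L₀/γ = 454.0/1.203 = 377.4 m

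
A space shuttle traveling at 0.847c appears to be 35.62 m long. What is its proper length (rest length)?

Contracted length L = 35.62 m
γ = 1/√(1 - 0.847²) = 1.88114
L₀ = γL = 1.88114 × 35.62 = 67.01 m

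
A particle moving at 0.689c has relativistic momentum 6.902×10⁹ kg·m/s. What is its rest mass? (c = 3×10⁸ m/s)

γ = 1/√(1 - 0.689²) = 1.380
v = 0.689 × 3×10⁸ = 2.067×10⁸ m/s
m = p/(γv) = 6.902×10⁹/(1.380 × 2.067×10⁸) = 24.20 kg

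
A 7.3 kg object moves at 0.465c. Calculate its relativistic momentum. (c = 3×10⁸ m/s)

γ = 1/√(1 - 0.465²) = 1.1295
v = 0.465 × 3×10⁸ = 1.395×10⁸ m/s
p = γmv = 1.1295 × 7.3 × 1.395×10⁸ = 1.150×10⁹ kg·m/s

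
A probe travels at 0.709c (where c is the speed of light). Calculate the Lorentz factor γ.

v/c = 0.709, so (v/c)² = 0.502681
1 - (v/c)² = 0.497319
γ = 1/√(0.497319) = 1.418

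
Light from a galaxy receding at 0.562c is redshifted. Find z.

β = 0.562
(1+β)/(1-β) = 1.562/0.438 = 3.566
√(3.566) = 1.8884
z = 1.8884 - 1 = 0.8884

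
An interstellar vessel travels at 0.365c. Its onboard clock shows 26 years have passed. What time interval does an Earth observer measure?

Proper time Δt₀ = 26 years
γ = 1/√(1 - 0.365²) = 1.0741
Δt = γΔt₀ = 1.0741 × 26 = 27.93 years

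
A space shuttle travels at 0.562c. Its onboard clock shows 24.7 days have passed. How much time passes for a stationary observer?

Proper time Δt₀ = 24.7 days
γ = 1/√(1 - 0.562²) = 1.209
Δt = γΔt₀ = 1.209 × 24.7 = 29.86 days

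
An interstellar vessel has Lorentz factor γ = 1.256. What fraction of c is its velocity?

From γ = 1/√(1 - v²/c²):
1/γ² = 1/1.256² = 0.6339
v²/c² = 1 - 0.6339 = 0.3661
v/c = √(0.3661) = 0.6051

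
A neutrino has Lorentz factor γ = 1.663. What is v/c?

From γ = 1/√(1 - v²/c²):
1/γ² = 1/1.663² = 0.3616
v²/c² = 1 - 0.3616 = 0.6384
v/c = √(0.6384) = 0.7990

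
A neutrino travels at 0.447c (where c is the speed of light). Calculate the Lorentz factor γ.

v/c = 0.447, so (v/c)² = 0.199809
1 - (v/c)² = 0.800191
γ = 1/√(0.800191) = 1.118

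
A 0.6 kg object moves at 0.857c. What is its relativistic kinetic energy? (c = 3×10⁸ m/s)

γ = 1/√(1 - 0.857²) = 1.9406
γ - 1 = 0.9406
KE = (γ-1)mc² = 0.9406 × 0.6 × (3×10⁸)² = 5.079×10¹⁶ J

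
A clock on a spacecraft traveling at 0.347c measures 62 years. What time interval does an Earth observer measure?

Proper time Δt₀ = 62 years
γ = 1/√(1 - 0.347²) = 1.0663
Δt = γΔt₀ = 1.0663 × 62 = 66.11 years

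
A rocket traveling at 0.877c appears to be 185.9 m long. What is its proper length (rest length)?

Contracted length L = 185.9 m
γ = 1/√(1 - 0.877²) = 2.081
L₀ = γL = 2.081 × 185.9 = 386.9 m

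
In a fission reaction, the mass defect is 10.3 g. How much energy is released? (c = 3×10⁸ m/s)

Convert mass defect: Δm = 10.3 g = 0.0103 kg
E = Δm·c² = 0.0103 × (3×10⁸)²
= 0.0103 × 9×10¹⁶ = 9.270×10¹⁴ J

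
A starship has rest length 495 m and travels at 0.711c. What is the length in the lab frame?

Proper length L₀ = 495 m
γ = 1/√(1 - 0.711²) = 1.422
L = L₀/γ = 495/1.422 = 348.1 m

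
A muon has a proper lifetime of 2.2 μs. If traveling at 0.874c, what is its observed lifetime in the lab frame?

Proper lifetime τ₀ = 2.2 μs
γ = 1/√(1 - 0.874²) = 2.0579
τ = γτ₀ = 2.0579 × 2.2 μs = 4.527 μs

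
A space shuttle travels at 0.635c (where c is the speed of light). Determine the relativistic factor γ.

v/c = 0.635, so (v/c)² = 0.403225
1 - (v/c)² = 0.596775
γ = 1/√(0.596775) = 1.294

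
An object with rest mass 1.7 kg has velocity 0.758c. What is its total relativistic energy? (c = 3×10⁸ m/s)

γ = 1/√(1 - 0.758²) = 1.5331
mc² = 1.7 × (3×10⁸)² = 1.530×10¹⁷ J
E = γmc² = 1.5331 × 1.530×10¹⁷ = 2.346×10¹⁷ J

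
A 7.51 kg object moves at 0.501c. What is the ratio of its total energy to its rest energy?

E = γmc², E₀ = mc²
E/E₀ = γ = 1/√(1 - 0.501²) = 1.155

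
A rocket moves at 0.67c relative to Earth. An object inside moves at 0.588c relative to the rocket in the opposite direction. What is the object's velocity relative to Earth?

Object's velocity in rocket frame is u' = -0.588c
u = (u' + v)/(1 + u'v/c²) = (v - 0.588)/(1 - 0.588·v/c²)
Numerator: 0.67 - 0.588 = 0.082
Denominator: 1 - 0.39396 = 0.60604
u = 0.082/0.60604 = 0.1353c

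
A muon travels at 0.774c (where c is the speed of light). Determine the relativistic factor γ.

v/c = 0.774, so (v/c)² = 0.599076
1 - (v/c)² = 0.400924
γ = 1/√(0.400924) = 1.579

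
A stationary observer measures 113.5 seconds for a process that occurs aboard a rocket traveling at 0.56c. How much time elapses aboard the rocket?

Dilated time Δt = 113.5 seconds
γ = 1/√(1 - 0.56²) = 1.207
Δt₀ = Δt/γ = 113.5/1.207 = 94.03 seconds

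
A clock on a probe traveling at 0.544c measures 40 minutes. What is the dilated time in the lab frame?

Proper time Δt₀ = 40 minutes
γ = 1/√(1 - 0.544²) = 1.1918
Δt = γΔt₀ = 1.1918 × 40 = 47.67 minutes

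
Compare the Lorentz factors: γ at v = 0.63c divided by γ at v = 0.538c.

γ₁ = 1/√(1 - 0.63²) = 1.2877
γ₂ = 1/√(1 - 0.538²) = 1.1863
γ₁/γ₂ = 1.2877/1.1863 = 1.085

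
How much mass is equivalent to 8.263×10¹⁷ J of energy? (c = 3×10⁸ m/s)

From E = mc², we get m = E/c²
c² = (3×10⁸)² = 9×10¹⁶ m²/s²
m = 8.263×10¹⁷ / 9×10¹⁶ = 9.181 kg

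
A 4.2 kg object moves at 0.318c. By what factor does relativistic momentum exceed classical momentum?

p_rel = γmv, p_class = mv
Ratio = γ = 1/√(1 - 0.318²) = 1.055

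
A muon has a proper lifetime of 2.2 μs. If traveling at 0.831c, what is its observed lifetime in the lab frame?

Proper lifetime τ₀ = 2.2 μs
γ = 1/√(1 - 0.831²) = 1.7977
τ = γτ₀ = 1.7977 × 2.2 μs = 3.955 μs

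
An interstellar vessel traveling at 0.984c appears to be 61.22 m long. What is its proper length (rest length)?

Contracted length L = 61.22 m
γ = 1/√(1 - 0.984²) = 5.613
L₀ = γL = 5.613 × 61.22 = 343.6 m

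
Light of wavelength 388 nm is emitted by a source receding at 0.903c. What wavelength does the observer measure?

β = 0.903
Wavelength Doppler factor = √(1.903/0.097) = √(19.619) = 4.4293
λ_obs = 388 × 4.4293 = 1719 nm (redshift)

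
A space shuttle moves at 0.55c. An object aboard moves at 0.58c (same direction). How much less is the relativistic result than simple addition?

Classical: u' + v = 0.58 + 0.55 = 1.13c
Relativistic: u = (0.58 + 0.55)/(1 + 0.319) = 1.13/1.319 = 0.8567c
Difference: 1.13 - 0.8567 = 0.2733c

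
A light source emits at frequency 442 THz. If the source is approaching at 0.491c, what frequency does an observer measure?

β = v/c = 0.491
(1+β)/(1-β) = 1.491/0.509 = 2.9293
Doppler factor = √(2.9293) = 1.7115
f_obs = 442 × 1.7115 = 756.5 THz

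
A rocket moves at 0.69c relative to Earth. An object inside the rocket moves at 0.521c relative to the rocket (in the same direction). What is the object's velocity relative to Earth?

u = (u' + v)/(1 + u'v/c²)
Numerator: 0.521 + 0.69 = 1.211
Denominator: 1 + 0.35949 = 1.35949
u = 1.211/1.35949 = 0.8908c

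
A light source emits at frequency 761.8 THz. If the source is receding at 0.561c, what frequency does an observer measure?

β = v/c = 0.561
(1-β)/(1+β) = 0.439/1.561 = 0.2812
Doppler factor = √(0.2812) = 0.5303
f_obs = 761.8 × 0.5303 = 404.0 THz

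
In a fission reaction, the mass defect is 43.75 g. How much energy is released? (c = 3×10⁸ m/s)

Convert mass defect: Δm = 43.75 g = 0.04375 kg
E = Δm·c² = 0.04375 × (3×10⁸)²
= 0.04375 × 9×10¹⁶ = 3.938×10¹⁵ J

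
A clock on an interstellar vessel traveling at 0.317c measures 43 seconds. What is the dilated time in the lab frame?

Proper time Δt₀ = 43 seconds
γ = 1/√(1 - 0.317²) = 1.0544
Δt = γΔt₀ = 1.0544 × 43 = 45.34 seconds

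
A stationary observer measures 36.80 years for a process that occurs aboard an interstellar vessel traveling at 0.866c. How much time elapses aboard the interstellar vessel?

Dilated time Δt = 36.80 years
γ = 1/√(1 - 0.866²) = 2.000
Δt₀ = Δt/γ = 36.80/2.000 = 18.40 years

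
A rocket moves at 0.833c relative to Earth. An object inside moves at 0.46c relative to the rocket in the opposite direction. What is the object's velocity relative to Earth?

Object's velocity in rocket frame is u' = -0.46c
u = (u' + v)/(1 + u'v/c²) = (v - 0.46)/(1 - 0.46·v/c²)
Numerator: 0.833 - 0.46 = 0.373
Denominator: 1 - 0.38318 = 0.61682
u = 0.373/0.61682 = 0.6047c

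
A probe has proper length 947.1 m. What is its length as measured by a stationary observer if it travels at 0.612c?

Proper length L₀ = 947.1 m
γ = 1/√(1 - 0.612²) = 1.26445
L = L₀/γ = 947.1/1.26445 = 749.0 m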